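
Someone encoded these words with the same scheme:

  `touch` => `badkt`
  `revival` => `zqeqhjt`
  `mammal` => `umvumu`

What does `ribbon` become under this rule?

zukjaw

Shifts by position in touch: pos 0: t→b (+8), pos 1: o→a (+12), pos 2: u→d (+9), pos 3: c→k (+8), pos 4: h→t (+12) — repeating every 3. It's a Vigenère-style cipher with numeric key [8,12,9]: position i shifts by key[i mod 3].
On ribbon: r+8=z, i+12=u, b+9=k, b+8=j, o+12=a, n+9=w.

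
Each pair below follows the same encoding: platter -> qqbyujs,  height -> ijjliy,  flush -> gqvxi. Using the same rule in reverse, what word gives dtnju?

Shifts by position in platter: pos 0: p→q (+1), pos 1: l→q (+5), pos 2: a→b (+1), pos 3: t→y (+5) — repeating every 2. A repeating key of period 2 is used — shifts +1, +5 over and over.
Decoding dtnju: d−1=c, t−5=o, n−1=m, j−5=e, u−1=t.

comet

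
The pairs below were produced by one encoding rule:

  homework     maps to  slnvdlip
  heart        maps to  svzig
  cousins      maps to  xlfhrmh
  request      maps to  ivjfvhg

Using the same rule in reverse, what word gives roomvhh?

illness

This is an affine cipher: with a=0,…,z=25, each position x becomes (25x+25) mod 26.
Decoding roomvhh: r(17)→25·(17−25)≡8=i; o(14)→25·(14−25)≡11=l; o(14)→25·(14−25)≡11=l; m(12)→25·(12−25)≡13=n; v(21)→25·(21−25)≡4=e; h(7)→25·(7−25)≡18=s; h(7)→25·(7−25)≡18=s (all mod 26).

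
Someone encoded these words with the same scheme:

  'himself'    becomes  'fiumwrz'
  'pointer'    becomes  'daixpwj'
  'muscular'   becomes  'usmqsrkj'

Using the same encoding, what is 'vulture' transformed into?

vsrpsjw

h(7)→f(5) and i(8)→i(8) fit y≡3x+10 (mod 26); the inverse of 3 mod 26 is 9. This is an affine cipher: with a=0,…,z=25, each position x becomes (3x+10) mod 26.
For vulture: v(21)→3·21+10≡21=v; u(20)→3·20+10≡18=s; l(11)→3·11+10≡17=r; t(19)→3·19+10≡15=p; u(20)→3·20+10≡18=s; r(17)→3·17+10≡9=j; e(4)→3·4+10≡22=w (all mod 26).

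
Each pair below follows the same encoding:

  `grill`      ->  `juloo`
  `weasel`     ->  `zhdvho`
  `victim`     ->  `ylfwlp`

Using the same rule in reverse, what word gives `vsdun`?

spark

Every letter moves 3 places later in the alphabet, wrapping around z→a.
Reversing it on vsdun: v−3=s, s−3=p, d−3=a, u−3=r, n−3=k.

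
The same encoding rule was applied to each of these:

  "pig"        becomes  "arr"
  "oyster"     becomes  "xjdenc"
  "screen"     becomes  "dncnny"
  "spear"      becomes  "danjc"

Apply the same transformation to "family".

The shift depends on letter class: consonant p→a is +11, but vowel i→r is +9. Two shifts are in play — +9 for a/e/i/o/u, +11 for every other letter.
On family: f(cons)+11=q, a(vowel)+9=j, m(cons)+11=x, i(vowel)+9=r, l(cons)+11=w, y(cons)+11=j.

qjxrwj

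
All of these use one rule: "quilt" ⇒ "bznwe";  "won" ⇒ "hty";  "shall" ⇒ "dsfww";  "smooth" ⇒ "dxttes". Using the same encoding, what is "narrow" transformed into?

yfccth

The shift depends on letter class: consonant q→b is +11, but vowel u→z is +5. Vowels shift forward by 5 and consonants shift forward by 11.
On narrow: n(cons)+11=y, a(vowel)+5=f, r(cons)+11=c, r(cons)+11=c, o(vowel)+5=t, w(cons)+11=h.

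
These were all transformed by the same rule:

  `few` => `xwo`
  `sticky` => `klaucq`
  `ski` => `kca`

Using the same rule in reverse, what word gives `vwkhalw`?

despite

Compare letters: f→x is +18, e→w is +18, w→o is +18 — a constant shift. This is a Caesar cipher with shift 18.
Decoding vwkhalw: v−18=d, w−18=e, k−18=s, h−18=p, a−18=i, l−18=t, w−18=e.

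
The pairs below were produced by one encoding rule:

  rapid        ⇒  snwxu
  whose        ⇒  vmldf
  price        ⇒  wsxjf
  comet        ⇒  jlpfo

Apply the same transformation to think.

omxat

r(17)→s(18) and a(0)→n(13) fit y≡11x+13 (mod 26); the inverse of 11 mod 26 is 19. Each letter's alphabet position (a=0..z=25) is mapped through 11·x+13 mod 26 — an affine cipher.
On think: t(19)→11·19+13≡14=o; h(7)→11·7+13≡12=m; i(8)→11·8+13≡23=x; n(13)→11·13+13≡0=a; k(10)→11·10+13≡19=t (all mod 26).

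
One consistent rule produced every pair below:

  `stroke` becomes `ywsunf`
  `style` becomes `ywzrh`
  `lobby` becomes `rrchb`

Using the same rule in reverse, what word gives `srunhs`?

The shifts repeat in a cycle of length 3: positions 0,1,… shift by +6, +3, +1, then the pattern repeats.
Reversing it on srunhs: s−6=m, r−3=o, u−1=t, n−6=h, h−3=e, s−1=r.

mother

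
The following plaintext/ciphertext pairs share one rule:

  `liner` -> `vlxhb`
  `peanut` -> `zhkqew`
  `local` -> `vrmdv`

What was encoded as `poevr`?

flush

Shifts by position in liner: pos 0: l→v (+10), pos 1: i→l (+3), pos 2: n→x (+10), pos 3: e→h (+3) — repeating every 2. It's a Vigenère-style cipher with numeric key [10,3]: position i shifts by key[i mod 2].
Undoing it on poevr: p−10=f, o−3=l, e−10=u, v−3=s, r−10=h.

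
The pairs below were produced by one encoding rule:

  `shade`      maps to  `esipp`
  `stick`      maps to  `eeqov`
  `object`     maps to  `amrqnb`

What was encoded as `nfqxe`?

It's a Vigenère-style cipher with numeric key [12,11,8]: position i shifts by key[i mod 3].
Reversing it on nfqxe: n−12=b, f−11=u, q−8=i, x−12=l, e−11=t.

built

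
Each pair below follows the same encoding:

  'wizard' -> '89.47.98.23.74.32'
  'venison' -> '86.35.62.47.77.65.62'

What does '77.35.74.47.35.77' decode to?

w(#23)→89 and i(#9)→47: differences scale by 3, so n = 3·pos + 20. With a=1..z=26, the number is 3·pos + 20.
Reversing it on 77.35.74.47.35.77: 77→(77−20)÷3=19=s, 35→(35−20)÷3=5=e, 74→(74−20)÷3=18=r, 47→(47−20)÷3=9=i, 35→(35−20)÷3=5=e, 77→(77−20)÷3=19=s.

series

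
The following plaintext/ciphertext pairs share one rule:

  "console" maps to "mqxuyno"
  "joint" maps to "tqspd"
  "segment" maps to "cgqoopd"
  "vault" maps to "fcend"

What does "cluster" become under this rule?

mneudgb

Shifts by position in console: pos 0: c→m (+10), pos 1: o→q (+2), pos 2: n→x (+10), pos 3: s→u (+2) — repeating every 2. A repeating key of period 2 is used — shifts +10, +2 over and over.
For cluster: c+10=m, l+2=n, u+10=e, s+2=u, t+10=d, e+2=g, r+10=b.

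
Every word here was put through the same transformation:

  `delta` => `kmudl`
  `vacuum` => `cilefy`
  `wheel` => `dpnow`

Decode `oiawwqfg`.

In delta: d→k is +7, e→m is +8, l→u is +9, t→d is +10 — the shift increases by 1 each position. Each letter shifts forward by (position + 7), i.e. 7, 8, 9, … — the shift grows by one for each successive letter.
Decoding oiawwqfg: o−7=h, i−8=a, a−9=r, w−10=m, w−11=l, q−12=e, f−13=s, g−14=s.

harmless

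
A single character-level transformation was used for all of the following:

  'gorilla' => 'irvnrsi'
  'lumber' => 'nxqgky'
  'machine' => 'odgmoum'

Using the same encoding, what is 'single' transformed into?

In gorilla: g→i is +2, o→r is +3, r→v is +4, i→n is +5 — the shift increases by 1 each position. The shift increases by 1 at each position, starting from +2: 2, 3, 4, ….
On single: s+2=u, i+3=l, n+4=r, g+5=l, l+6=r, e+7=l.

ulrlrl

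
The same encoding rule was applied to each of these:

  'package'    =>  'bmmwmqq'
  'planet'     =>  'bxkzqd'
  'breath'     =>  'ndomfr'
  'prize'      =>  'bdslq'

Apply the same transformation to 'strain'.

Shifts by position in package: pos 0: p→b (+12), pos 1: a→m (+12), pos 2: c→m (+10), pos 3: k→w (+12), pos 4: a→m (+12), pos 5: g→q (+10) — repeating every 3. It's a Vigenère-style cipher with numeric key [12,12,10]: position i shifts by key[i mod 3].
Applying it to strain: s+12=e, t+12=f, r+10=b, a+12=m, i+12=u, n+10=x.

efbmux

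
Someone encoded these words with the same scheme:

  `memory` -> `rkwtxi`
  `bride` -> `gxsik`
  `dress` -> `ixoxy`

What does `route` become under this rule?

wueyk

Shifts by position in memory: pos 0: m→r (+5), pos 1: e→k (+6), pos 2: m→w (+10), pos 3: o→t (+5), pos 4: r→x (+6), pos 5: y→i (+10) — repeating every 3. The shifts repeat in a cycle of length 3: positions 0,1,… shift by +5, +6, +10, then the pattern repeats.
For route: r+5=w, o+6=u, u+10=e, t+5=y, e+6=k.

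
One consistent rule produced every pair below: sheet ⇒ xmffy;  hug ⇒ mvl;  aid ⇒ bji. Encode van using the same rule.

The shift depends on letter class: consonant s→x is +5, but vowel e→f is +1. Vowels shift forward by 1 and consonants shift forward by 5.
Applying it to van: v(cons)+5=a, a(vowel)+1=b, n(cons)+5=s.

abs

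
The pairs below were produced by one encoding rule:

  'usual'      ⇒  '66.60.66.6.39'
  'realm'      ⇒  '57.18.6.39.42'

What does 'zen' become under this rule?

81.18.45

u(#21)→66 and s(#19)→60: differences scale by 3, so n = 3·pos + 3. Each letter becomes 3×(its alphabet position, a=1..z=26) + 3.
On zen: z=26→81, e=5→18, n=14→45.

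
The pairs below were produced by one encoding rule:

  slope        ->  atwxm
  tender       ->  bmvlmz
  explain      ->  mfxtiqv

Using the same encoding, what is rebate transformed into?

zmjibm

Compare letters: s→a is +8, l→t is +8, o→w is +8 — a constant shift. Every letter moves 8 places later in the alphabet, wrapping around z→a.
Applying it to rebate: r+8=z, e+8=m, b+8=j, a+8=i, t+8=b, e+8=m.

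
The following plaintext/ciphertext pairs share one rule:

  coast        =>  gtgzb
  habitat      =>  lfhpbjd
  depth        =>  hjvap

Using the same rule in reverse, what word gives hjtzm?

dense

Letter i (0-indexed) is shifted by i+4, so successive shifts are 4, 5, 6, ….
Reversing it on hjtzm: h−4=d, j−5=e, t−6=n, z−7=s, m−8=e.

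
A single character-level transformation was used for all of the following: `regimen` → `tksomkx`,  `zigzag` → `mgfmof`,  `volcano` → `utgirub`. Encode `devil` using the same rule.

robkj

The output letters match the input read backwards, each shifted +6: regimen reversed is nemiger. Two steps: reverse the string, then apply a Caesar shift of +6.
For devil: reverse → lived; then shift: l+6=r, i+6=o, v+6=b, e+6=k, d+6=j.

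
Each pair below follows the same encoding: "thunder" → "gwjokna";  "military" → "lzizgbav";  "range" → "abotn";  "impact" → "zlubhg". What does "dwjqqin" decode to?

shuffle

Each letter's alphabet position (a=0..z=25) is mapped through 3·x+1 mod 26 — an affine cipher.
Reversing it on dwjqqin: d(3)→9·(3−1)≡18=s; w(22)→9·(22−1)≡7=h; j(9)→9·(9−1)≡20=u; q(16)→9·(16−1)≡5=f; q(16)→9·(16−1)≡5=f; i(8)→9·(8−1)≡11=l; n(13)→9·(13−1)≡4=e (all mod 26).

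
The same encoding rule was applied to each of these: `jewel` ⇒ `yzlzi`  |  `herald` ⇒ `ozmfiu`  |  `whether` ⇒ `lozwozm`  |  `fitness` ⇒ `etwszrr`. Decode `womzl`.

threw

j(9)→y(24) and e(4)→z(25) fit y≡5x+5 (mod 26); the inverse of 5 mod 26 is 21. This is an affine cipher: with a=0,…,z=25, each position x becomes (5x+5) mod 26.
Undoing it on womzl: w(22)→21·(22−5)≡19=t; o(14)→21·(14−5)≡7=h; m(12)→21·(12−5)≡17=r; z(25)→21·(25−5)≡4=e; l(11)→21·(11−5)≡22=w (all mod 26).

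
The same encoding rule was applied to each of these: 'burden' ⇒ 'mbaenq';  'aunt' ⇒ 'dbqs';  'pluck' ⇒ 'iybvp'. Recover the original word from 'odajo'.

b(1)→m(12) and u(20)→b(1) fit y≡9x+3 (mod 26); the inverse of 9 mod 26 is 3. This is an affine cipher: with a=0,…,z=25, each position x becomes (9x+3) mod 26.
Undoing it on odajo: o(14)→3·(14−3)≡7=h; d(3)→3·(3−3)≡0=a; a(0)→3·(0−3)≡17=r; j(9)→3·(9−3)≡18=s; o(14)→3·(14−3)≡7=h (all mod 26).

harsh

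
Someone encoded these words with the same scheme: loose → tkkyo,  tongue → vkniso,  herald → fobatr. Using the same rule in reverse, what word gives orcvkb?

l(11)→t(19) and o(14)→k(10) fit y≡23x+0 (mod 26); the inverse of 23 mod 26 is 17. Treating letters as 0–25, the rule is x ↦ 23x + 0 (mod 26).
Reversing it on orcvkb: o(14)→17·(14−0)≡4=e; r(17)→17·(17−0)≡3=d; c(2)→17·(2−0)≡8=i; v(21)→17·(21−0)≡19=t; k(10)→17·(10−0)≡14=o; b(1)→17·(1−0)≡17=r (all mod 26).

editor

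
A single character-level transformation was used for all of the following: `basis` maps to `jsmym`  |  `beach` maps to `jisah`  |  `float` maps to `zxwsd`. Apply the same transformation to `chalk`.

ahsxg

b(1)→j(9) and a(0)→s(18) fit y≡17x+18 (mod 26); the inverse of 17 mod 26 is 23. This is an affine cipher: with a=0,…,z=25, each position x becomes (17x+18) mod 26.
Applying it to chalk: c(2)→17·2+18≡0=a; h(7)→17·7+18≡7=h; a(0)→17·0+18≡18=s; l(11)→17·11+18≡23=x; k(10)→17·10+18≡6=g (all mod 26).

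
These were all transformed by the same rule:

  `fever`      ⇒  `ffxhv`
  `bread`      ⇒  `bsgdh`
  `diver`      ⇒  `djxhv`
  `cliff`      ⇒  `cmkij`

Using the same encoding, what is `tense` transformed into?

In fever: f→f is +0, e→f is +1, v→x is +2, e→h is +3 — the shift increases by 1 each position. Each letter shifts forward by its position index (0, 1, 2, …) — the shift grows by one for each successive letter.
On tense: t+0=t, e+1=f, n+2=p, s+3=v, e+4=i.

tfpvi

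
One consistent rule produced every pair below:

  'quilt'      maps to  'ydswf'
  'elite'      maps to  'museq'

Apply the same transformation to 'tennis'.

bnxyuf

In quilt: q→y is +8, u→d is +9, i→s is +10, l→w is +11 — the shift increases by 1 each position. Letter i (0-indexed) is shifted by i+8, so successive shifts are 8, 9, 10, ….
Applying it to tennis: t+8=b, e+9=n, n+10=x, n+11=y, i+12=u, s+13=f.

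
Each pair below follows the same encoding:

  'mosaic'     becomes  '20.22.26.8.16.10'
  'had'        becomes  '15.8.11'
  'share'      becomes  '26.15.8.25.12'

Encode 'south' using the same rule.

m is letter #13 and maps to 20: an offset of 7. The number is (letter's place in the alphabet, a=1) + 7.
On south: s=19→26, o=15→22, u=21→28, t=20→27, h=8→15.

26.22.28.27.15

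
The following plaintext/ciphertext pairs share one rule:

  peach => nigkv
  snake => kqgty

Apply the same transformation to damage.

The output letters match the input read backwards, each shifted +6: peach reversed is hcaep. The word is reversed, then every letter is shifted forward by 6.
For damage: reverse → egamad; then shift: e+6=k, g+6=m, a+6=g, m+6=s, a+6=g, d+6=j.

kmgsgj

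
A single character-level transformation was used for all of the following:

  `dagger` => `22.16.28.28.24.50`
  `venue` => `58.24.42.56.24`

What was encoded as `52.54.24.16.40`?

steam

d(#4)→22 and a(#1)→16: differences scale by 2, so n = 2·pos + 14. With a=1..z=26, the number is 2·pos + 14.
Undoing it on 52.54.24.16.40: 52→(52−14)÷2=19=s, 54→(54−14)÷2=20=t, 24→(24−14)÷2=5=e, 16→(16−14)÷2=1=a, 40→(40−14)÷2=13=m.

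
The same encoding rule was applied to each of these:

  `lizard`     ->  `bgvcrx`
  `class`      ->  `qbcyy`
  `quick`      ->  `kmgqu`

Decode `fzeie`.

This is an affine cipher: with a=0,…,z=25, each position x becomes (7x+2) mod 26.
Undoing it on fzeie: f(5)→15·(5−2)≡19=t; z(25)→15·(25−2)≡7=h; e(4)→15·(4−2)≡4=e; i(8)→15·(8−2)≡12=m; e(4)→15·(4−2)≡4=e (all mod 26).

theme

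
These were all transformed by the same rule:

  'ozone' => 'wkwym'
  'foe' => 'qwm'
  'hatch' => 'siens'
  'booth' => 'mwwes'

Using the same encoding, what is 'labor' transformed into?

The shift depends on letter class: consonant z→k is +11, but vowel o→w is +8. Vowels shift forward by 8 and consonants shift forward by 11.
Applying it to labor: l(cons)+11=w, a(vowel)+8=i, b(cons)+11=m, o(vowel)+8=w, r(cons)+11=c.

wimwc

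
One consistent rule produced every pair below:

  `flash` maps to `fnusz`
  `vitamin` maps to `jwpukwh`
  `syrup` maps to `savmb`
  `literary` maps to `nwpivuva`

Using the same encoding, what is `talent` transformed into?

f(5)→f(5) and l(11)→n(13) fit y≡23x+20 (mod 26); the inverse of 23 mod 26 is 17. This is an affine cipher: with a=0,…,z=25, each position x becomes (23x+20) mod 26.
On talent: t(19)→23·19+20≡15=p; a(0)→23·0+20≡20=u; l(11)→23·11+20≡13=n; e(4)→23·4+20≡8=i; n(13)→23·13+20≡7=h; t(19)→23·19+20≡15=p (all mod 26).

punihp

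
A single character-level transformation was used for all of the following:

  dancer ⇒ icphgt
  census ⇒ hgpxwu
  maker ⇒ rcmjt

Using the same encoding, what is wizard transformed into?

Shifts by position in dancer: pos 0: d→i (+5), pos 1: a→c (+2), pos 2: n→p (+2), pos 3: c→h (+5), pos 4: e→g (+2), pos 5: r→t (+2) — repeating every 3. The shifts repeat in a cycle of length 3: positions 0,1,… shift by +5, +2, +2, then the pattern repeats.
On wizard: w+5=b, i+2=k, z+2=b, a+5=f, r+2=t, d+2=f.

bkbftf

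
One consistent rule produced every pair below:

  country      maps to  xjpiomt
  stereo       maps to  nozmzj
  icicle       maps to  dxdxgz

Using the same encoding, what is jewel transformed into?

Compare letters: c→x is +21, o→j is +21, u→p is +21 — a constant shift. Every letter moves 21 places later in the alphabet, wrapping around z→a.
On jewel: j+21=e, e+21=z, w+21=r, e+21=z, l+21=g.

ezrzg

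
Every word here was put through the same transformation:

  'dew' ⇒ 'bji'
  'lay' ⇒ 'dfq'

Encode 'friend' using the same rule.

isjnwk

Read the word backwards and shift each letter +5.
Applying it to friend: reverse → dneirf; then shift: d+5=i, n+5=s, e+5=j, i+5=n, r+5=w, f+5=k.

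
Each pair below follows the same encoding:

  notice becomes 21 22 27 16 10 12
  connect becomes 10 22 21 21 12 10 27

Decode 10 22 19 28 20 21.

column

n is letter #14 and maps to 21: an offset of 7. Each letter is replaced by its alphabet position (a=1..z=26) + 7.
Reversing it on 10 22 19 28 20 21: 10→(10−7)÷1=3=c, 22→(22−7)÷1=15=o, 19→(19−7)÷1=12=l, 28→(28−7)÷1=21=u, 20→(20−7)÷1=13=m, 21→(21−7)÷1=14=n.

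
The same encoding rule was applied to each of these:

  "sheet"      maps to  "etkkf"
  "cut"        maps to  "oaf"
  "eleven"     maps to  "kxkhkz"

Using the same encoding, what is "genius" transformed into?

The shift depends on letter class: consonant s→e is +12, but vowel e→k is +6. The rule splits by letter class: vowels +6, consonants +12.
Applying it to genius: g(cons)+12=s, e(vowel)+6=k, n(cons)+12=z, i(vowel)+6=o, u(vowel)+6=a, s(cons)+12=e.

skzoae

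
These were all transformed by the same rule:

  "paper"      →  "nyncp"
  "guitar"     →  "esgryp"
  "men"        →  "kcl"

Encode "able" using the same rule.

Compare letters: p→n is +24, a→y is +24, p→n is +24 — a constant shift. Every letter moves 24 places later in the alphabet, wrapping around z→a.
Applying it to able: a+24=y, b+24=z, l+24=j, e+24=c.

yzjc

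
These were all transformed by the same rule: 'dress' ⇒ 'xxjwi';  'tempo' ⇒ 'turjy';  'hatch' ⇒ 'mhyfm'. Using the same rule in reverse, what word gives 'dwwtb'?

The output letters match the input read backwards, each shifted +5: dress reversed is sserd. The word is reversed, then every letter is shifted forward by 5.
Undoing it on dwwtb: shift back: d−5=y, w−5=r, w−5=r, t−5=o, b−5=w → yrrow; then reverse → worry.

worry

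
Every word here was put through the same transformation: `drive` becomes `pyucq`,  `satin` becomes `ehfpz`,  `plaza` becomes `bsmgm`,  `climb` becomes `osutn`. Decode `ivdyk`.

Shifts by position in drive: pos 0: d→p (+12), pos 1: r→y (+7), pos 2: i→u (+12), pos 3: v→c (+7) — repeating every 2. A repeating key of period 2 is used — shifts +12, +7 over and over.
Decoding ivdyk: i−12=w, v−7=o, d−12=r, y−7=r, k−12=y.

worry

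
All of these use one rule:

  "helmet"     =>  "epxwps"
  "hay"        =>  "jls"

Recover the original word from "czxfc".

rumor

The output letters match the input read backwards, each shifted +11: helmet reversed is temleh. Read the word backwards and shift each letter +11.
Undoing it on czxfc: shift back: c−11=r, z−11=o, x−11=m, f−11=u, c−11=r → romur; then reverse → rumor.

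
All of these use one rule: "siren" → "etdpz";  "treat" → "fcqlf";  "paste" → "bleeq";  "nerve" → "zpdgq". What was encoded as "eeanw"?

Shifts by position in siren: pos 0: s→e (+12), pos 1: i→t (+11), pos 2: r→d (+12), pos 3: e→p (+11) — repeating every 2. It's a Vigenère-style cipher with numeric key [12,11]: position i shifts by key[i mod 2].
Reversing it on eeanw: e−12=s, e−11=t, a−12=o, n−11=c, w−12=k.

stock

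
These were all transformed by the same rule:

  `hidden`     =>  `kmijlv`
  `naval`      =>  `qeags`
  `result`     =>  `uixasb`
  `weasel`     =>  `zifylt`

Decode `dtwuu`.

apron

In hidden: h→k is +3, i→m is +4, d→i is +5, d→j is +6 — the shift increases by 1 each position. Each letter shifts forward by (position + 3), i.e. 3, 4, 5, … — the shift grows by one for each successive letter.
Reversing it on dtwuu: d−3=a, t−4=p, w−5=r, u−6=o, u−7=n.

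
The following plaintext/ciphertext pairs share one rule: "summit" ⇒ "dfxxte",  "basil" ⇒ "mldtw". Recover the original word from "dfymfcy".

sunburn

Compare letters: s→d is +11, u→f is +11, m→x is +11 — a constant shift. This is a Caesar cipher with shift 11.
Reversing it on dfymfcy: d−11=s, f−11=u, y−11=n, m−11=b, f−11=u, c−11=r, y−11=n.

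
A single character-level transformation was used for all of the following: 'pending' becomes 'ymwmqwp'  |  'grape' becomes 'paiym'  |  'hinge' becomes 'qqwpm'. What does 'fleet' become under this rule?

oummc

The shift depends on letter class: consonant p→y is +9, but vowel e→m is +8. Vowels shift forward by 8 and consonants shift forward by 9.
Applying it to fleet: f(cons)+9=o, l(cons)+9=u, e(vowel)+8=m, e(vowel)+8=m, t(cons)+9=c.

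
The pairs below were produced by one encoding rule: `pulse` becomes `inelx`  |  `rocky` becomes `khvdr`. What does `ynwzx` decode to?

fudge

Each letter is shifted forward by 19 in the alphabet (a Caesar shift of +19).
Reversing it on ynwzx: y−19=f, n−19=u, w−19=d, z−19=g, x−19=e.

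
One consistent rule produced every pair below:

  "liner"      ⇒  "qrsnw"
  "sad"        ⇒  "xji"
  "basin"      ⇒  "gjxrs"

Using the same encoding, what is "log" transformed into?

The shift depends on letter class: consonant l→q is +5, but vowel i→r is +9. Two shifts are in play — +9 for a/e/i/o/u, +5 for every other letter.
On log: l(cons)+5=q, o(vowel)+9=x, g(cons)+5=l.

qxl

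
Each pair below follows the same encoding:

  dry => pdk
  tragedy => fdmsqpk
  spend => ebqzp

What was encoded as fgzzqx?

tunnel

Compare letters: d→p is +12, r→d is +12, y→k is +12 — a constant shift. It's a constant shift of +12 (ROT12).
Reversing it on fgzzqx: f−12=t, g−12=u, z−12=n, z−12=n, q−12=e, x−12=l.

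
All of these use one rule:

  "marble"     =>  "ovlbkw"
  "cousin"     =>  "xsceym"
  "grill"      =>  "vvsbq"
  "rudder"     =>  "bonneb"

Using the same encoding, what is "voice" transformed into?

omsyf

Read the word backwards and shift each letter +10.
Applying it to voice: reverse → eciov; then shift: e+10=o, c+10=m, i+10=s, o+10=y, v+10=f.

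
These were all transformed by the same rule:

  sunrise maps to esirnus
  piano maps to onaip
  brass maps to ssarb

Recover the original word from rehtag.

The output letters match the input read backwards: sunrise reversed is esirnus. The word is simply reversed.
Reversing it on rehtag: then reverse → gather.

gather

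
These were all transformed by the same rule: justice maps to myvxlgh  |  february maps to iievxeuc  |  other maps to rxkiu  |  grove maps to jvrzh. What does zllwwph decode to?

Shifts by position in justice: pos 0: j→m (+3), pos 1: u→y (+4), pos 2: s→v (+3), pos 3: t→x (+4) — repeating every 2. A repeating key of period 2 is used — shifts +3, +4 over and over.
Reversing it on zllwwph: z−3=w, l−4=h, l−3=i, w−4=s, w−3=t, p−4=l, h−3=e.

whistle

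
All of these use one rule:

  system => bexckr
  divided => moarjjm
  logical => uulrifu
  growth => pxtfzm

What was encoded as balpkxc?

Shifts by position in system: pos 0: s→b (+9), pos 1: y→e (+6), pos 2: s→x (+5), pos 3: t→c (+9), pos 4: e→k (+6), pos 5: m→r (+5) — repeating every 3. A repeating key of period 3 is used — shifts +9, +6, +5 over and over.
Decoding balpkxc: b−9=s, a−6=u, l−5=g, p−9=g, k−6=e, x−5=s, c−9=t.

suggest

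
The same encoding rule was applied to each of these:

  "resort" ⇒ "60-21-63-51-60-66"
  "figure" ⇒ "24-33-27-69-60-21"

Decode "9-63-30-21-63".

r(#18)→60 and e(#5)→21: differences scale by 3, so n = 3·pos + 6. Each letter becomes 3×(its alphabet position, a=1..z=26) + 6.
Reversing it on 9-63-30-21-63: 9→(9−6)÷3=1=a, 63→(63−6)÷3=19=s, 30→(30−6)÷3=8=h, 21→(21−6)÷3=5=e, 63→(63−6)÷3=19=s.

ashes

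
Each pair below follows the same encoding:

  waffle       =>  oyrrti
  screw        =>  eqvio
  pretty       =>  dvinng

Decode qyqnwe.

cactus

Treating letters as 0–25, the rule is x ↦ 9x + 24 (mod 26).
Undoing it on qyqnwe: q(16)→3·(16−24)≡2=c; y(24)→3·(24−24)≡0=a; q(16)→3·(16−24)≡2=c; n(13)→3·(13−24)≡19=t; w(22)→3·(22−24)≡20=u; e(4)→3·(4−24)≡18=s (all mod 26).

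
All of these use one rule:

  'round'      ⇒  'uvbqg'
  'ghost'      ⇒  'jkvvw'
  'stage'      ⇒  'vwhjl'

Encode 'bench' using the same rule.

The shift depends on letter class: consonant r→u is +3, but vowel o→v is +7. Vowels shift forward by 7 and consonants shift forward by 3.
For bench: b(cons)+3=e, e(vowel)+7=l, n(cons)+3=q, c(cons)+3=f, h(cons)+3=k.

elqfk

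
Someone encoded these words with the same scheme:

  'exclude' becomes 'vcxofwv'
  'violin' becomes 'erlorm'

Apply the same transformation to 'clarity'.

Each pair mirrors across the alphabet (e↔v, x↔c, c↔x): positions sum to 25. This is the alphabet-reversal cipher (Atbash): a becomes z, b becomes y, etc.
For clarity: c↔x, l↔o, a↔z, r↔i, i↔r, t↔g, y↔b.

xozirgb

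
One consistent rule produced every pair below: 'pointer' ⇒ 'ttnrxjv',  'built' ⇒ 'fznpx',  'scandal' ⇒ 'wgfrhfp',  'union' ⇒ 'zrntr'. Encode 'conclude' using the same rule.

The shift depends on letter class: consonant p→t is +4, but vowel o→t is +5. The rule splits by letter class: vowels +5, consonants +4.
For conclude: c(cons)+4=g, o(vowel)+5=t, n(cons)+4=r, c(cons)+4=g, l(cons)+4=p, u(vowel)+5=z, d(cons)+4=h, e(vowel)+5=j.

gtrgpzhj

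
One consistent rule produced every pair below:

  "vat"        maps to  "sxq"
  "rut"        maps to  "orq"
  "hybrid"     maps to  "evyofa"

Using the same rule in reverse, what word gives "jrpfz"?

Compare letters: v→s is +23, a→x is +23, t→q is +23 — a constant shift. Every letter moves 23 places later in the alphabet, wrapping around z→a.
Decoding jrpfz: j−23=m, r−23=u, p−23=s, f−23=i, z−23=c.

music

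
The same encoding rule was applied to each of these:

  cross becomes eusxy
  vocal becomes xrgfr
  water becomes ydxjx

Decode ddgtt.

bacon

The shift increases by 1 at each position, starting from +2: 2, 3, 4, ….
Undoing it on ddgtt: d−2=b, d−3=a, g−4=c, t−5=o, t−6=n.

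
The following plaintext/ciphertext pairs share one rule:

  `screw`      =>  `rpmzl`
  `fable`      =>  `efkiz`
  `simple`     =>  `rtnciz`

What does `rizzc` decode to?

sleep

s(18)→r(17) and c(2)→p(15) fit y≡5x+5 (mod 26); the inverse of 5 mod 26 is 21. Treating letters as 0–25, the rule is x ↦ 5x + 5 (mod 26).
Reversing it on rizzc: r(17)→21·(17−5)≡18=s; i(8)→21·(8−5)≡11=l; z(25)→21·(25−5)≡4=e; z(25)→21·(25−5)≡4=e; c(2)→21·(2−5)≡15=p (all mod 26).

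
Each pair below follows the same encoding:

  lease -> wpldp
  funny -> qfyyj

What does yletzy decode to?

Compare letters: l→w is +11, e→p is +11, a→l is +11 — a constant shift. This is a Caesar cipher with shift 11.
Undoing it on yletzy: y−11=n, l−11=a, e−11=t, t−11=i, z−11=o, y−11=n.

nation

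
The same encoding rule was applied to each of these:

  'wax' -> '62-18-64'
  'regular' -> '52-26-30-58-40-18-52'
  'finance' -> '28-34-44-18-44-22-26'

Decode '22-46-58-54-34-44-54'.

Each letter becomes 2×(its alphabet position, a=1..z=26) + 16.
Decoding 22-46-58-54-34-44-54: 22→(22−16)÷2=3=c, 46→(46−16)÷2=15=o, 58→(58−16)÷2=21=u, 54→(54−16)÷2=19=s, 34→(34−16)÷2=9=i, 44→(44−16)÷2=14=n, 54→(54−16)÷2=19=s.

cousins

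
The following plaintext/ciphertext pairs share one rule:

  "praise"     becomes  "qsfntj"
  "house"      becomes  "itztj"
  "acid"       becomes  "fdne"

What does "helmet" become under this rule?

ijmnju

Vowels shift forward by 5 and consonants shift forward by 1.
For helmet: h(cons)+1=i, e(vowel)+5=j, l(cons)+1=m, m(cons)+1=n, e(vowel)+5=j, t(cons)+1=u.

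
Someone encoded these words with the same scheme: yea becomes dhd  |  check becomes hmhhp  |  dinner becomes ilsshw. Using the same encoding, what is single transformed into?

xlslqh

The shift depends on letter class: consonant y→d is +5, but vowel e→h is +3. The rule splits by letter class: vowels +3, consonants +5.
Applying it to single: s(cons)+5=x, i(vowel)+3=l, n(cons)+5=s, g(cons)+5=l, l(cons)+5=q, e(vowel)+3=h.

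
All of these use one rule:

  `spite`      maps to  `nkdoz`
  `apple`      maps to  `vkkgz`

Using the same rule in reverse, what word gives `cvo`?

hat

Compare letters: s→n is +21, p→k is +21, i→d is +21 — a constant shift. Each letter is shifted forward by 21 in the alphabet (a Caesar shift of +21).
Undoing it on cvo: c−21=h, v−21=a, o−21=t.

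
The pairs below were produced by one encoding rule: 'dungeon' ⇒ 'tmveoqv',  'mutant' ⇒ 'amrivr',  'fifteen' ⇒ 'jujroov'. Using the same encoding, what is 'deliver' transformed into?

d(3)→t(19) and u(20)→m(12) fit y≡21x+8 (mod 26); the inverse of 21 mod 26 is 5. Treating letters as 0–25, the rule is x ↦ 21x + 8 (mod 26).
For deliver: d(3)→21·3+8≡19=t; e(4)→21·4+8≡14=o; l(11)→21·11+8≡5=f; i(8)→21·8+8≡20=u; v(21)→21·21+8≡7=h; e(4)→21·4+8≡14=o; r(17)→21·17+8≡1=b (all mod 26).

tofuhob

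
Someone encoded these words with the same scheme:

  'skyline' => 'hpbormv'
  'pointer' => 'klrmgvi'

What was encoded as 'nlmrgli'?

Each letter is replaced by its mirror in the alphabet: a↔z, b↔y, c↔x, and so on (the Atbash cipher).
Undoing it on nlmrgli: n↔m, l↔o, m↔n, r↔i, g↔t, l↔o, i↔r.

monitor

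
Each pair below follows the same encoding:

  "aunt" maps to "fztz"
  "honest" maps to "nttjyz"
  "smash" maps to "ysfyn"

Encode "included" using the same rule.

ntirzjjj

The shift depends on letter class: consonant n→t is +6, but vowel a→f is +5. Two shifts are in play — +5 for a/e/i/o/u, +6 for every other letter.
For included: i(vowel)+5=n, n(cons)+6=t, c(cons)+6=i, l(cons)+6=r, u(vowel)+5=z, d(cons)+6=j, e(vowel)+5=j, d(cons)+6=j.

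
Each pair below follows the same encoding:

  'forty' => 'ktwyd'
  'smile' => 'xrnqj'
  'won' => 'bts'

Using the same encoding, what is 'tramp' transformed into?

ywfru

Compare letters: f→k is +5, o→t is +5, r→w is +5 — a constant shift. This is a Caesar cipher with shift 5.
For tramp: t+5=y, r+5=w, a+5=f, m+5=r, p+5=u.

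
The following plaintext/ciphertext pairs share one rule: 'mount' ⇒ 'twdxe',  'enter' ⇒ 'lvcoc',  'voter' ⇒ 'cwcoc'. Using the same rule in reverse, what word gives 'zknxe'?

In mount: m→t is +7, o→w is +8, u→d is +9, n→x is +10 — the shift increases by 1 each position. Each letter shifts forward by (position + 7), i.e. 7, 8, 9, … — the shift grows by one for each successive letter.
Undoing it on zknxe: z−7=s, k−8=c, n−9=e, x−10=n, e−11=t.

scent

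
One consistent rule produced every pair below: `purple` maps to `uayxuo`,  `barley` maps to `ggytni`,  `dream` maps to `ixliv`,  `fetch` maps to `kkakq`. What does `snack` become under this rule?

xthkt

In purple: p→u is +5, u→a is +6, r→y is +7, p→x is +8 — the shift increases by 1 each position. Each letter shifts forward by (position + 5), i.e. 5, 6, 7, … — the shift grows by one for each successive letter.
On snack: s+5=x, n+6=t, a+7=h, c+8=k, k+9=t.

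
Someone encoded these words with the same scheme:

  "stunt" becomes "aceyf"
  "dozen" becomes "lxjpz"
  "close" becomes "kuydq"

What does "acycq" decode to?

The shift increases by 1 at each position, starting from +8: 8, 9, 10, ….
Undoing it on acycq: a−8=s, c−9=t, y−10=o, c−11=r, q−12=e.

store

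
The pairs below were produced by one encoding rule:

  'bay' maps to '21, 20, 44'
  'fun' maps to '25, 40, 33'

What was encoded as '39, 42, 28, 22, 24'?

b is letter #2 and maps to 21: an offset of 19. Letters become their 1-based position plus 19 (so a→20, b→21, …).
Reversing it on 39, 42, 28, 22, 24: 39→(39−19)÷1=20=t, 42→(42−19)÷1=23=w, 28→(28−19)÷1=9=i, 22→(22−19)÷1=3=c, 24→(24−19)÷1=5=e.

twice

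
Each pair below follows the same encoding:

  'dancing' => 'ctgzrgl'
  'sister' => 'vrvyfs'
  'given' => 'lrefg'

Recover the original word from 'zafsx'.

clerk

d(3)→c(2) and a(0)→t(19) fit y≡3x+19 (mod 26); the inverse of 3 mod 26 is 9. Each letter's alphabet position (a=0..z=25) is mapped through 3·x+19 mod 26 — an affine cipher.
Decoding zafsx: z(25)→9·(25−19)≡2=c; a(0)→9·(0−19)≡11=l; f(5)→9·(5−19)≡4=e; s(18)→9·(18−19)≡17=r; x(23)→9·(23−19)≡10=k (all mod 26).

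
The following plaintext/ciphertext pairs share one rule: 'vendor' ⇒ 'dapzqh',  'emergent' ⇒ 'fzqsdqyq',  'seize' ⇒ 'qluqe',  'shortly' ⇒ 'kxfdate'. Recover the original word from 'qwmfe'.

The output letters match the input read backwards, each shifted +12: vendor reversed is rodnev. The word is reversed, then every letter is shifted forward by 12.
Decoding qwmfe: shift back: q−12=e, w−12=k, m−12=a, f−12=t, e−12=s → ekats; then reverse → stake.

stake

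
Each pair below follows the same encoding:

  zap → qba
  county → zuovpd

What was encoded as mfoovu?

Two steps: reverse the string, then apply a Caesar shift of +1.
Undoing it on mfoovu: shift back: m−1=l, f−1=e, o−1=n, o−1=n, v−1=u, u−1=t → lennut; then reverse → tunnel.

tunnel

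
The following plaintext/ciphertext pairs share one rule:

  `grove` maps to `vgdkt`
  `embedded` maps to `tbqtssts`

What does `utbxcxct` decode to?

feminine

Compare letters: g→v is +15, r→g is +15, o→d is +15 — a constant shift. Each letter is shifted forward by 15 in the alphabet (a Caesar shift of +15).
Reversing it on utbxcxct: u−15=f, t−15=e, b−15=m, x−15=i, c−15=n, x−15=i, c−15=n, t−15=e.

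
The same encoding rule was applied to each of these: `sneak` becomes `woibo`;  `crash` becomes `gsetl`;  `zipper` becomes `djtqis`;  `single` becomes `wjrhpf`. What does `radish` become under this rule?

vbhjwi

Shifts by position in sneak: pos 0: s→w (+4), pos 1: n→o (+1), pos 2: e→i (+4), pos 3: a→b (+1) — repeating every 2. The shifts repeat in a cycle of length 2: positions 0,1,… shift by +4, +1, then the pattern repeats.
Applying it to radish: r+4=v, a+1=b, d+4=h, i+1=j, s+4=w, h+1=i.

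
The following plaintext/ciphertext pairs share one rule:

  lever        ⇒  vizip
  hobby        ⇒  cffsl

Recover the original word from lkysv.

The output letters match the input read backwards, each shifted +4: lever reversed is revel. Two steps: reverse the string, then apply a Caesar shift of +4.
Undoing it on lkysv: shift back: l−4=h, k−4=g, y−4=u, s−4=o, v−4=r → hguor; then reverse → rough.

rough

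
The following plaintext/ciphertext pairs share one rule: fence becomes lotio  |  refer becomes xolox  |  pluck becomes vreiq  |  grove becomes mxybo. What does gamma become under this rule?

The shift depends on letter class: consonant f→l is +6, but vowel e→o is +10. The rule splits by letter class: vowels +10, consonants +6.
On gamma: g(cons)+6=m, a(vowel)+10=k, m(cons)+6=s, m(cons)+6=s, a(vowel)+10=k.

mkssk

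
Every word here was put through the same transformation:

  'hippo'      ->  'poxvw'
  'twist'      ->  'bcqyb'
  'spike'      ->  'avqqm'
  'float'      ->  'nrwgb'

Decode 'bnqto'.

thing

Shifts by position in hippo: pos 0: h→p (+8), pos 1: i→o (+6), pos 2: p→x (+8), pos 3: p→v (+6) — repeating every 2. A repeating key of period 2 is used — shifts +8, +6 over and over.
Reversing it on bnqto: b−8=t, n−6=h, q−8=i, t−6=n, o−8=g.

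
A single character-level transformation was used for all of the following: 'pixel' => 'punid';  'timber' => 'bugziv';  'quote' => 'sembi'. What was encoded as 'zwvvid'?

Treating letters as 0–25, the rule is x ↦ 3x + 22 (mod 26).
Reversing it on zwvvid: z(25)→9·(25−22)≡1=b; w(22)→9·(22−22)≡0=a; v(21)→9·(21−22)≡17=r; v(21)→9·(21−22)≡17=r; i(8)→9·(8−22)≡4=e; d(3)→9·(3−22)≡11=l (all mod 26).

barrel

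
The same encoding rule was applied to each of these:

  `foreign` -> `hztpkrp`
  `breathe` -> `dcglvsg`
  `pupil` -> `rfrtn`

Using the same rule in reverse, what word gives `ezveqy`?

cotton

Shifts by position in foreign: pos 0: f→h (+2), pos 1: o→z (+11), pos 2: r→t (+2), pos 3: e→p (+11) — repeating every 2. A repeating key of period 2 is used — shifts +2, +11 over and over.
Undoing it on ezveqy: e−2=c, z−11=o, v−2=t, e−11=t, q−2=o, y−11=n.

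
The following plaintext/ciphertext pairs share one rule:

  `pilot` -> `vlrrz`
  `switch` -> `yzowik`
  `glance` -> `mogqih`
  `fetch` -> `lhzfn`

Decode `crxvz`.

worst

Shifts by position in pilot: pos 0: p→v (+6), pos 1: i→l (+3), pos 2: l→r (+6), pos 3: o→r (+3) — repeating every 2. It's a Vigenère-style cipher with numeric key [6,3]: position i shifts by key[i mod 2].
Decoding crxvz: c−6=w, r−3=o, x−6=r, v−3=s, z−6=t.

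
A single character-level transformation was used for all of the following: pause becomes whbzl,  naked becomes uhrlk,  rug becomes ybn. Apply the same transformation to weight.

dlpnoa

It's a constant shift of +7 (ROT7).
For weight: w+7=d, e+7=l, i+7=p, g+7=n, h+7=o, t+7=a.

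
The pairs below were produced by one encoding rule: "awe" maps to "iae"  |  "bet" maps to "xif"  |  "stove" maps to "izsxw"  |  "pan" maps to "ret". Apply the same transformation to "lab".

fep

The word is reversed, then every letter is shifted forward by 4.
On lab: reverse → bal; then shift: b+4=f, a+4=e, l+4=p.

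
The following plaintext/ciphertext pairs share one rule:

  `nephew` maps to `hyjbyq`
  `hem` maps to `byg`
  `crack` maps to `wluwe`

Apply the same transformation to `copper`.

wijjyl

Compare letters: n→h is +20, e→y is +20, p→j is +20 — a constant shift. It's a constant shift of +20 (ROT20).
For copper: c+20=w, o+20=i, p+20=j, p+20=j, e+20=y, r+20=l.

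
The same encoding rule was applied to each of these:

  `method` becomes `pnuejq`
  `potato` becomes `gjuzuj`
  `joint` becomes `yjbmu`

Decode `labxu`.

m(12)→p(15) and e(4)→n(13) fit y≡23x+25 (mod 26); the inverse of 23 mod 26 is 17. Treating letters as 0–25, the rule is x ↦ 23x + 25 (mod 26).
Reversing it on labxu: l(11)→17·(11−25)≡22=w; a(0)→17·(0−25)≡17=r; b(1)→17·(1−25)≡8=i; x(23)→17·(23−25)≡18=s; u(20)→17·(20−25)≡19=t (all mod 26).

wrist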